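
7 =7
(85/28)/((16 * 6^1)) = 0.03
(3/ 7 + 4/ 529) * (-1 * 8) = -12920/ 3703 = -3.49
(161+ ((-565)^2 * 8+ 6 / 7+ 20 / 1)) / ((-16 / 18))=-160900857 / 56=-2873229.59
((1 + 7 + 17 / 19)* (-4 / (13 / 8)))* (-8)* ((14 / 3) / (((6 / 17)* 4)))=99008 / 171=578.99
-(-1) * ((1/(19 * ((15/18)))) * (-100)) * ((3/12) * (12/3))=-120/19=-6.32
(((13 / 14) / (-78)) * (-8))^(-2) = 441 / 4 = 110.25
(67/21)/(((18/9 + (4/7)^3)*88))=3283/198000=0.02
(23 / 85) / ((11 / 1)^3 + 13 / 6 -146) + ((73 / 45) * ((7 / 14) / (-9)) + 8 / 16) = 20112284 / 49041855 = 0.41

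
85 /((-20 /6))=-51 /2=-25.50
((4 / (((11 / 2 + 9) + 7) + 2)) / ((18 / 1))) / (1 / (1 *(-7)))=-28 / 423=-0.07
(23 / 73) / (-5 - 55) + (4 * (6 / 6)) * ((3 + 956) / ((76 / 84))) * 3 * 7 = 7409540443 / 83220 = 89035.57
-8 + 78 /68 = -233 /34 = -6.85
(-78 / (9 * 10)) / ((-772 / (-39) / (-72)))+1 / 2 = 7049 / 1930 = 3.65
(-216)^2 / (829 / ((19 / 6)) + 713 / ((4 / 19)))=3545856 / 277289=12.79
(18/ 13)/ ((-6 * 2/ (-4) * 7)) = 6/ 91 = 0.07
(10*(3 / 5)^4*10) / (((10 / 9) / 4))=5832 / 125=46.66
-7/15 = -0.47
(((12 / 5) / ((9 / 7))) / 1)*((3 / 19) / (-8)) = -7 / 190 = -0.04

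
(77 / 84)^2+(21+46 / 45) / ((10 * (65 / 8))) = 86683 / 78000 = 1.11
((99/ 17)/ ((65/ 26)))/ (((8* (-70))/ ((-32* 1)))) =396/ 2975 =0.13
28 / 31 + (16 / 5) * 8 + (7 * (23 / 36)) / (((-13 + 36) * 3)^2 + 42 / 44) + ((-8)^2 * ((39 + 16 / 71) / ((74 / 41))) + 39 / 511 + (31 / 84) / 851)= 1417.49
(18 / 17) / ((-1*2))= -9 / 17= -0.53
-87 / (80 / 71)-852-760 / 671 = -49940927 / 53680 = -930.35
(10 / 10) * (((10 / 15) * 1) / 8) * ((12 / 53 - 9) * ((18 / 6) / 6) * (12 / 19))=-465 / 2014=-0.23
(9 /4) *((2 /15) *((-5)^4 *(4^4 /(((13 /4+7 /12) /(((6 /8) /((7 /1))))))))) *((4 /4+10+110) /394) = 13068000 /31717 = 412.02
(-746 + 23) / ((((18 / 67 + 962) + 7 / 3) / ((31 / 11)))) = -4505013 / 2132735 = -2.11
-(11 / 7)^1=-11 / 7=-1.57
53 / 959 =0.06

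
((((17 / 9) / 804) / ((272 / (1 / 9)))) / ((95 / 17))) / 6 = 17 / 593930880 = 0.00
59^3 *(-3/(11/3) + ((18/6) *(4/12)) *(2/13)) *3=-58533015/143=-409321.78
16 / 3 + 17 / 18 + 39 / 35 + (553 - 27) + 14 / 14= 336667 / 630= 534.39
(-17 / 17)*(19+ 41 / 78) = -1523 / 78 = -19.53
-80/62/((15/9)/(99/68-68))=27150/527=51.52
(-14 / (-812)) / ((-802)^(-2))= 321602 / 29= 11089.72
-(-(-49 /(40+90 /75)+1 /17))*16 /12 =-7918 /5253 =-1.51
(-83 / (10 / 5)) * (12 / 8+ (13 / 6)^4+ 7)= -3284891 / 2592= -1267.32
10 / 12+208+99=1847 / 6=307.83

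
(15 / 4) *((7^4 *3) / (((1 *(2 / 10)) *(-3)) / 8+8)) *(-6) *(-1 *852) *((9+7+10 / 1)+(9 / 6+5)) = 179505963000 / 317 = 566264867.51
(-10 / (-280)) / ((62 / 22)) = 11 / 868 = 0.01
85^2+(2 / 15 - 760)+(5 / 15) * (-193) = 32004 / 5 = 6400.80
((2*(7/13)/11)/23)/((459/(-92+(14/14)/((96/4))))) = -0.00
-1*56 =-56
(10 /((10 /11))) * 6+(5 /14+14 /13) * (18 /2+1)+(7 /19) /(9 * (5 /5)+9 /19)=1316617 /16380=80.38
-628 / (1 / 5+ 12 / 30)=-3140 / 3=-1046.67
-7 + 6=-1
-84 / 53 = -1.58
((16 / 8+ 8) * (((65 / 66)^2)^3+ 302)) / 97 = 125184558977285 / 4008716575776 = 31.23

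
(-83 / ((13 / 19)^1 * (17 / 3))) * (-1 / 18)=1577 / 1326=1.19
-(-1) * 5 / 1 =5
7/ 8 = 0.88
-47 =-47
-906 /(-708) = 151 /118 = 1.28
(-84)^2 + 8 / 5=35288 / 5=7057.60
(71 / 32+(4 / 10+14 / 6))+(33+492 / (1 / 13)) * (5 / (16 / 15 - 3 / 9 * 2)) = 38576377 / 480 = 80367.45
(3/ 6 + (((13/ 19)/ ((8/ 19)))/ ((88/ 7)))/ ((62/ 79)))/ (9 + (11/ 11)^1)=29013/ 436480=0.07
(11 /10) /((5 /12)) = 66 /25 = 2.64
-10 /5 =-2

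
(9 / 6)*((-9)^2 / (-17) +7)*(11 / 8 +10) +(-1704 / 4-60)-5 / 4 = -61079 / 136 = -449.11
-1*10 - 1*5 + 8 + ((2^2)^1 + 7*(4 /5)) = 2.60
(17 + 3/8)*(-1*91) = -12649/8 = -1581.12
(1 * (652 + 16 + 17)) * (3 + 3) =4110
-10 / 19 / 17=-10 / 323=-0.03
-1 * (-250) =250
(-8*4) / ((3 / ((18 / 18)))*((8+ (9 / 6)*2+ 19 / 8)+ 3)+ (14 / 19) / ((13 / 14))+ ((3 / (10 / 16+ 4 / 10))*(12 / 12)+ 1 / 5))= -12962560 / 21487611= -0.60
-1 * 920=-920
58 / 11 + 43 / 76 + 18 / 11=6249 / 836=7.47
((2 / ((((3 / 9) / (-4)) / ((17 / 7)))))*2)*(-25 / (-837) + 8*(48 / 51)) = -1720976 / 1953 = -881.20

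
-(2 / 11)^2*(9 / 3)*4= -0.40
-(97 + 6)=-103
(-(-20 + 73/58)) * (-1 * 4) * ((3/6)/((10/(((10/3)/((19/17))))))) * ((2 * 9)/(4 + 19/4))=-443496/19285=-23.00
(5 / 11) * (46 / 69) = 10 / 33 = 0.30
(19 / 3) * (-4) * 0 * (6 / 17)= 0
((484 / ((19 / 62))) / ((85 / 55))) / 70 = 165044 / 11305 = 14.60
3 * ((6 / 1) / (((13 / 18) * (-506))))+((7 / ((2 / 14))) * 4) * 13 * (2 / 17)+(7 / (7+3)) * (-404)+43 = 16750263 / 279565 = 59.92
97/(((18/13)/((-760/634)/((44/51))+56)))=240128447/62766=3825.77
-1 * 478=-478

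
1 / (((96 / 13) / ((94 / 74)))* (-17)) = -611 / 60384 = -0.01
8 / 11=0.73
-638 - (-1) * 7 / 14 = -1275 / 2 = -637.50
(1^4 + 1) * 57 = 114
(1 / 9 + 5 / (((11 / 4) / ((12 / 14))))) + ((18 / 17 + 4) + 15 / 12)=375973 / 47124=7.98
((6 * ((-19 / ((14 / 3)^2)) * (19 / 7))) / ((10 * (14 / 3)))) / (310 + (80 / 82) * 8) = -1198881 / 1251401200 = -0.00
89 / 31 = 2.87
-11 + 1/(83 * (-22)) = -20087/1826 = -11.00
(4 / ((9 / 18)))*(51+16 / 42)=8632 / 21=411.05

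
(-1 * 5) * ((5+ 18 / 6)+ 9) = -85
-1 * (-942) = 942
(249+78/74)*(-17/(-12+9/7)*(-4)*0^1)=0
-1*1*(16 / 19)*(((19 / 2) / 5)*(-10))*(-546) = -8736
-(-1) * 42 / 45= 0.93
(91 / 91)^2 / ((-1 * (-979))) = 1 / 979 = 0.00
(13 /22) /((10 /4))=13 /55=0.24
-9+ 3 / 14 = -123 / 14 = -8.79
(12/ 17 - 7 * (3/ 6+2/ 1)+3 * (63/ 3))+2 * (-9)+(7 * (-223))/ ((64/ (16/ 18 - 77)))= 1884.60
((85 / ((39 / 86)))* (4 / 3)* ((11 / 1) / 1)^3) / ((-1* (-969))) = 343.28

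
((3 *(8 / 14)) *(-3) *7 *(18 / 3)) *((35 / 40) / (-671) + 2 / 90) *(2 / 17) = -30318 / 57035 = -0.53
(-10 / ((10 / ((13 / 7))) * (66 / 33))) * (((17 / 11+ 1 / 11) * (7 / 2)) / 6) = -39 / 44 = -0.89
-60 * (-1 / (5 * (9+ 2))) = 12 / 11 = 1.09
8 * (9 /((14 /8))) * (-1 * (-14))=576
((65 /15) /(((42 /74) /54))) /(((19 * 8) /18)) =12987 /266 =48.82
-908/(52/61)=-13847/13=-1065.15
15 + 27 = 42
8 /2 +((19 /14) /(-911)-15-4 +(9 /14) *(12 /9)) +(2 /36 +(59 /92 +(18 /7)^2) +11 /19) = -4393550197 /702260748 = -6.26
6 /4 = 3 /2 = 1.50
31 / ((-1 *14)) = -31 / 14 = -2.21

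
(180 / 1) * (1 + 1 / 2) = 270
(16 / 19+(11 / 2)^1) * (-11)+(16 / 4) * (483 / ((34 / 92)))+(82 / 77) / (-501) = 128541172841 / 24920742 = 5158.00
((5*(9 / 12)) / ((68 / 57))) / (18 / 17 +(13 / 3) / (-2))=-2565 / 904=-2.84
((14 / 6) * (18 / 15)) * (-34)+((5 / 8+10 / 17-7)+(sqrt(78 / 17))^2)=-65551 / 680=-96.40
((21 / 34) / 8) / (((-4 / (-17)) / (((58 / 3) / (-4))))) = -203 / 128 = -1.59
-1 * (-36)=36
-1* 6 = -6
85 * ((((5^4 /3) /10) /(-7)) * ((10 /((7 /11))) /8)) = -496.92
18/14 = 9/7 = 1.29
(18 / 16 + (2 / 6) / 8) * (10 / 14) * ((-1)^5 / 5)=-0.17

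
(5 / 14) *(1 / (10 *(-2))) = -1 / 56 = -0.02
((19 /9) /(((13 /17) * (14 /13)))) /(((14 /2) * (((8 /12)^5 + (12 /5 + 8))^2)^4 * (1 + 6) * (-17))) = -10025852592104238160546875 /493080658160826476017299250157060096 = -0.00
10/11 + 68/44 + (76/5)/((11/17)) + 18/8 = 6203/220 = 28.20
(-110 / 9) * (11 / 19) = -1210 / 171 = -7.08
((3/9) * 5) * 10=50/3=16.67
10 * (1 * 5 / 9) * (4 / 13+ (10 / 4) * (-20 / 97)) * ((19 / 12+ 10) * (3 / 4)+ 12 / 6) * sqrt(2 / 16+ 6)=-435575 * sqrt(2) / 20176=-30.53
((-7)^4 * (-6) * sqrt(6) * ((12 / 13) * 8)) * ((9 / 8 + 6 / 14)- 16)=19979064 * sqrt(6) / 13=3764500.95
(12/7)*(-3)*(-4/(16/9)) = 81/7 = 11.57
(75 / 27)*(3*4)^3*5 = 24000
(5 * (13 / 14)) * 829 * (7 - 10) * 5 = -808275 / 14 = -57733.93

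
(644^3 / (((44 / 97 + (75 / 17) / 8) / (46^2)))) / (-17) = -438566027167744 / 13259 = -33076855507.03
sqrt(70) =8.37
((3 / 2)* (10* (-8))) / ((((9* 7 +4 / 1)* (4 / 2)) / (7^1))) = -6.27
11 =11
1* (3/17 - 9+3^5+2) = 4015/17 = 236.18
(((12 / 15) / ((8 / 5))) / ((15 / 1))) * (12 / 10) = 1 / 25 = 0.04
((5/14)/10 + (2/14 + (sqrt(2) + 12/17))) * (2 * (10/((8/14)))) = 80.45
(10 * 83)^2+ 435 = 689335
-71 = -71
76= 76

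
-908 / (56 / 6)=-681 / 7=-97.29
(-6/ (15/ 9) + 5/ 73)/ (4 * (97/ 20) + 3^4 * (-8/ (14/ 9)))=0.01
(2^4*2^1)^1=32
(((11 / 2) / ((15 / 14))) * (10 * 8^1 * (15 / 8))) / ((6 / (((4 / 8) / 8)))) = 385 / 48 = 8.02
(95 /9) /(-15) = -0.70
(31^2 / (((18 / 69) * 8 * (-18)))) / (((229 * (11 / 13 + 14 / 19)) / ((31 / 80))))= -7358377 / 269084160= -0.03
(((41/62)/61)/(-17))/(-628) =41/40376632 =0.00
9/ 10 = 0.90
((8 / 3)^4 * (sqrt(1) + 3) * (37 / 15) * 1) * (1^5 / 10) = 303104 / 6075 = 49.89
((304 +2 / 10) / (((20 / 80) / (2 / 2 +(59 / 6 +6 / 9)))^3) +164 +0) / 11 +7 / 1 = 2691804.75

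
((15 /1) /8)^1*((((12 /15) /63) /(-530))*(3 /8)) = -1 /59360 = -0.00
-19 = -19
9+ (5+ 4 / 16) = 57 / 4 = 14.25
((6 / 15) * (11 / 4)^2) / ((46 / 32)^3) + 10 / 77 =5378654 / 4684295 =1.15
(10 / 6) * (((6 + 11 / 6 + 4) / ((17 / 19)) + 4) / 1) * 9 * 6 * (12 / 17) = 316260 / 289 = 1094.33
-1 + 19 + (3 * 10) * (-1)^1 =-12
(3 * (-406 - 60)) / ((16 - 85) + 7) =699 / 31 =22.55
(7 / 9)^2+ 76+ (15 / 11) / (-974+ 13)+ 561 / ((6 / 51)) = 4845.10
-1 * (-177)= 177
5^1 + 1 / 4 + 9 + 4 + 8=105 / 4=26.25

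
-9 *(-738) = 6642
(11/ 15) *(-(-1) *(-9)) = -33/ 5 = -6.60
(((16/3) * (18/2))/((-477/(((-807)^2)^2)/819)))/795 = -617526378561456/14045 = -43967702282.77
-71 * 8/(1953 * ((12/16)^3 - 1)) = 36352/72261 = 0.50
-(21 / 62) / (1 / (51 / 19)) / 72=-119 / 9424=-0.01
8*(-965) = -7720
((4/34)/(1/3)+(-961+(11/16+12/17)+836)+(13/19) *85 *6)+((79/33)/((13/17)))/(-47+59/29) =225.62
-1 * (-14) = 14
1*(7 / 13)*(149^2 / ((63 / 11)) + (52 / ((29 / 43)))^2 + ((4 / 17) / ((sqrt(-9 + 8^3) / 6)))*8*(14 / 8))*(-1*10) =-5203622990 / 98397 - 23520*sqrt(503) / 111163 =-52888.71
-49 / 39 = -1.26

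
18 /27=2 /3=0.67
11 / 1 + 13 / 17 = 200 / 17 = 11.76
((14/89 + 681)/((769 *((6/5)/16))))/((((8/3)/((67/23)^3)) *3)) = 36.49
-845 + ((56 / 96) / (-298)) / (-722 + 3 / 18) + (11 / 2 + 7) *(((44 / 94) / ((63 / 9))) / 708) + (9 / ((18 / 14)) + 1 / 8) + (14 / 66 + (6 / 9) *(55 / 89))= -246417360473585075 / 294317641913064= -837.25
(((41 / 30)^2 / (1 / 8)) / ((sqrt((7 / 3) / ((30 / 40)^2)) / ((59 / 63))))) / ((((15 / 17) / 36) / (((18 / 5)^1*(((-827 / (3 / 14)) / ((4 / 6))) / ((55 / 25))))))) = -5577430244*sqrt(21) / 9625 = -2655480.13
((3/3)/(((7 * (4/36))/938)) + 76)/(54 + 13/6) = 7692/337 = 22.82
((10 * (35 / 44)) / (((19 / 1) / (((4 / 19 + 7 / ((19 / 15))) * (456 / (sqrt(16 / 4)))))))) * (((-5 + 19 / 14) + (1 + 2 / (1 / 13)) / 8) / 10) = -24525 / 1672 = -14.67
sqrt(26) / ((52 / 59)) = 59* sqrt(26) / 52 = 5.79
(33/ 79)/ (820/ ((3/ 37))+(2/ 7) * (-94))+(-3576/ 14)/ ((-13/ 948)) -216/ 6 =2573527665285/ 138431384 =18590.64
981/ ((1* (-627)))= -1.56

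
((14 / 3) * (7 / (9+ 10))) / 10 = 49 / 285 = 0.17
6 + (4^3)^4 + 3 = 16777225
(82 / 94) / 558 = 0.00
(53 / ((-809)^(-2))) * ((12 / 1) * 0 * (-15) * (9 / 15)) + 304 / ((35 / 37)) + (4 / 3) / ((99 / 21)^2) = 36754076 / 114345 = 321.43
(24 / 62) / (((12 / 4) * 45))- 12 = -16736 / 1395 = -12.00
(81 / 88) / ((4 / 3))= 243 / 352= 0.69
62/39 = 1.59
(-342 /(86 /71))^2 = 147403881 /1849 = 79720.87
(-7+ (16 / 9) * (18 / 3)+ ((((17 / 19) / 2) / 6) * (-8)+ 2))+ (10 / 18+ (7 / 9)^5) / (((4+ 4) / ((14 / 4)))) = 5.44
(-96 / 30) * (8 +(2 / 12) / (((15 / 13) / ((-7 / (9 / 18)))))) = -4304 / 225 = -19.13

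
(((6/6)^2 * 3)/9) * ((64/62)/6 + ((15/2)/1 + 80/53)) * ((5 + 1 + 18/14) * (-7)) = -1538687/9858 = -156.09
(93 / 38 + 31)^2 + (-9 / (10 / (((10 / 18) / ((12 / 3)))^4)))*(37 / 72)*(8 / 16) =21706562735623 / 19402924032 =1118.73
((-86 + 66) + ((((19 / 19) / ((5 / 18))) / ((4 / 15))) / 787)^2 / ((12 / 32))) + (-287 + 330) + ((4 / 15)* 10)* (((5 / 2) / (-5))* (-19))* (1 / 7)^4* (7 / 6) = 44000854673 / 1911992103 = 23.01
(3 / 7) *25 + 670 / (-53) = -715 / 371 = -1.93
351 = 351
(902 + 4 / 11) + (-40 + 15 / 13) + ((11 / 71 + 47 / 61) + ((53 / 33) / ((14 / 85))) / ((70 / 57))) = 105897942389 / 121389268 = 872.38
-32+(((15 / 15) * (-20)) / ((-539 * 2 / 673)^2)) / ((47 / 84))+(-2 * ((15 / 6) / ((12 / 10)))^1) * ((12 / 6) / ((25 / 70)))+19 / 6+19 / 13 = -9834492875 / 152149998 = -64.64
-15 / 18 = -5 / 6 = -0.83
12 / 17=0.71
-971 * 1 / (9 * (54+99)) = -971 / 1377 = -0.71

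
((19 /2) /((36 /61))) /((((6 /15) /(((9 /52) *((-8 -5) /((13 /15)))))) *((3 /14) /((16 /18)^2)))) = -405650 /1053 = -385.23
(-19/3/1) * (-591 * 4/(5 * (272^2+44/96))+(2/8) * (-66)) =1856248871/17756270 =104.54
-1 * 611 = -611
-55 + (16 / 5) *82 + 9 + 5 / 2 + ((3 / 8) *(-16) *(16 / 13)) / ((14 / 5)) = 196799 / 910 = 216.26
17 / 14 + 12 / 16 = 55 / 28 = 1.96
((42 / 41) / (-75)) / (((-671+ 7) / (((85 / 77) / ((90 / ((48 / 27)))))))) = 34 / 75801825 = 0.00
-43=-43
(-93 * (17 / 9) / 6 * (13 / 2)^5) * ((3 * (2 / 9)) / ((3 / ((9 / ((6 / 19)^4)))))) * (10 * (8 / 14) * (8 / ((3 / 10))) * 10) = -3187511744116375 / 30618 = -104105811748.53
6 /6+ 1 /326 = 327 /326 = 1.00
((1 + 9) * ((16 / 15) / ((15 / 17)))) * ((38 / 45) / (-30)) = -10336 / 30375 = -0.34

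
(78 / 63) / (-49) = -26 / 1029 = -0.03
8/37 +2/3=98/111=0.88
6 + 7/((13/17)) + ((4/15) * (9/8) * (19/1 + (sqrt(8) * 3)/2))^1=9 * sqrt(2)/10 + 2711/130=22.13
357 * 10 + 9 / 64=228489 / 64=3570.14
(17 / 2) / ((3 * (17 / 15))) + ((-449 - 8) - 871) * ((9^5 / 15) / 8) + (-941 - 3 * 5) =-6544291 / 10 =-654429.10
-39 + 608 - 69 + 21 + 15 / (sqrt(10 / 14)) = 3 *sqrt(35) + 521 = 538.75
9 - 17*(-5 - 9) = 247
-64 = -64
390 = 390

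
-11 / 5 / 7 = -11 / 35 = -0.31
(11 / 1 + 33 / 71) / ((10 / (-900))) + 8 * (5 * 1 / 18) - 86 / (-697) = -458515286 / 445383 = -1029.49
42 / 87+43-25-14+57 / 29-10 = -103 / 29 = -3.55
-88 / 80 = -11 / 10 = -1.10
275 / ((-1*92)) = -275 / 92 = -2.99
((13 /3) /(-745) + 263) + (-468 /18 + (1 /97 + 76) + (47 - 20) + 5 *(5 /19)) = 1405934081 /4119105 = 341.32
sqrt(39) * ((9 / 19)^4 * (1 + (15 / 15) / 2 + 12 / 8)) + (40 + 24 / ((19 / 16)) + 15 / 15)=19683 * sqrt(39) / 130321 + 1163 / 19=62.15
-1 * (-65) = 65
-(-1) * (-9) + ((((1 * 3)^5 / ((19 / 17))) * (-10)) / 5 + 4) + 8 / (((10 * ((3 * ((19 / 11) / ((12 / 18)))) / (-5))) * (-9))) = -676829 / 1539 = -439.78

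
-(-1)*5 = 5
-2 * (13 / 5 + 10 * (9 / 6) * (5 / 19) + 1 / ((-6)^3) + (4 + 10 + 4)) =-49.09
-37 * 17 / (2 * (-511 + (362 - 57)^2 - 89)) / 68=-37 / 739400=-0.00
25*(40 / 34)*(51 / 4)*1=375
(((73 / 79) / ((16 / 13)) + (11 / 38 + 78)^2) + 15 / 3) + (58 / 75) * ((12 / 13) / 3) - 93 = 6042.23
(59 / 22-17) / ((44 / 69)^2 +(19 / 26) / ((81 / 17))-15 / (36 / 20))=175466655 / 95260649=1.84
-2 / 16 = -1 / 8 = -0.12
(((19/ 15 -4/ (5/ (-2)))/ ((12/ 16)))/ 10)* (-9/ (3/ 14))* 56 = -67424/ 75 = -898.99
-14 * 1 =-14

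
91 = 91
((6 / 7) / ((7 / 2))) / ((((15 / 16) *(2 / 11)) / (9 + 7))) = 5632 / 245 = 22.99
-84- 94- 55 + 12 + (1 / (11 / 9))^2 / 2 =-53401 / 242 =-220.67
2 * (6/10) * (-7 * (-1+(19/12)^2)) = -1519/120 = -12.66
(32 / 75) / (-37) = -32 / 2775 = -0.01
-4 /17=-0.24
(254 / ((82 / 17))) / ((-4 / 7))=-15113 / 164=-92.15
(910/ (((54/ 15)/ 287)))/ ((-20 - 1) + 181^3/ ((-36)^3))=-3384763200/ 6909517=-489.87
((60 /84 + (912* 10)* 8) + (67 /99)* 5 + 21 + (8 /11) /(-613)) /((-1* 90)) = -6200945209 /7646562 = -810.95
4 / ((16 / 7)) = 1.75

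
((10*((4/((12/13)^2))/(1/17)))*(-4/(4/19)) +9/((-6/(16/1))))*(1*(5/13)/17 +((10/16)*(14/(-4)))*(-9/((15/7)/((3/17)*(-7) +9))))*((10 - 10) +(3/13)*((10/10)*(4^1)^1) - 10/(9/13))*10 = 68203225373255/465426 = 146539354.00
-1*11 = -11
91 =91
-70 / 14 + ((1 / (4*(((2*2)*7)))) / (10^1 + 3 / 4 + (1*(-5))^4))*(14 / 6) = -5.00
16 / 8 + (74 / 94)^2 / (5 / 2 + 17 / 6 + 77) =1095353 / 545623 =2.01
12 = 12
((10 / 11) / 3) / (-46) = -5 / 759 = -0.01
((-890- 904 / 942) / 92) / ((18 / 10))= -1049105 / 194994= -5.38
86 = 86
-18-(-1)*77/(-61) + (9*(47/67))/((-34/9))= -2908877/138958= -20.93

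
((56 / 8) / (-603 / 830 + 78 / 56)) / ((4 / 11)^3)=27065885 / 123888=218.47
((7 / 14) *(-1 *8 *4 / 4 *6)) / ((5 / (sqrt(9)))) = -72 / 5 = -14.40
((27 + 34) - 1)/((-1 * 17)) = -60/17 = -3.53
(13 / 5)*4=52 / 5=10.40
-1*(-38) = 38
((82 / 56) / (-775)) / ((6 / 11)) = -451 / 130200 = -0.00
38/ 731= 0.05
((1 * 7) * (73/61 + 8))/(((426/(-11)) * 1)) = -14399/8662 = -1.66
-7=-7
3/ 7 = 0.43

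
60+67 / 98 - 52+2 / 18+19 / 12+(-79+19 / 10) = -588487 / 8820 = -66.72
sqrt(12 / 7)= 1.31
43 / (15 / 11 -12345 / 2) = -946 / 135765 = -0.01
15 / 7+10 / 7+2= 39 / 7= 5.57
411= 411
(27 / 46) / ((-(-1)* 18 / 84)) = 63 / 23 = 2.74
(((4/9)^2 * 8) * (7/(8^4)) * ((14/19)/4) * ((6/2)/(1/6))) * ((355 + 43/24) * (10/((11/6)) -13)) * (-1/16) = 34825721/23113728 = 1.51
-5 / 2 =-2.50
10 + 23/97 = 993/97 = 10.24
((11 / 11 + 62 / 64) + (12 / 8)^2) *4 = 135 / 8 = 16.88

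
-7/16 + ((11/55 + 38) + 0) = 3021/80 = 37.76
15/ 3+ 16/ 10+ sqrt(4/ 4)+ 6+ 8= 108/ 5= 21.60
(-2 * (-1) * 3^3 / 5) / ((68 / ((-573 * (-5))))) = 15471 / 34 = 455.03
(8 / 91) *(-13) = -8 / 7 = -1.14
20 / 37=0.54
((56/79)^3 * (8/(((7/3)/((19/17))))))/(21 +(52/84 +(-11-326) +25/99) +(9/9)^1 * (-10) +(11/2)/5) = -0.00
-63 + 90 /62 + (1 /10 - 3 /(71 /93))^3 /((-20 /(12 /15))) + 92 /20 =-15173256695271 /277381025000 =-54.70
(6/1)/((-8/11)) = -33/4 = -8.25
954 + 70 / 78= 37241 / 39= 954.90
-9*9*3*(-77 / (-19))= -984.79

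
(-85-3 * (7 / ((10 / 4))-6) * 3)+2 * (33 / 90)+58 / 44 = -17869 / 330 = -54.15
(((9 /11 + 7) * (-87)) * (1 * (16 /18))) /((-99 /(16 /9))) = 319232 /29403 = 10.86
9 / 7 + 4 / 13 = 145 / 91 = 1.59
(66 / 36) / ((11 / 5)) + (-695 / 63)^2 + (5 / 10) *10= 127.53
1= 1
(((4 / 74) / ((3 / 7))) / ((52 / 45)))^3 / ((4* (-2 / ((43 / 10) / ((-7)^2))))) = -203175 / 14244434048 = -0.00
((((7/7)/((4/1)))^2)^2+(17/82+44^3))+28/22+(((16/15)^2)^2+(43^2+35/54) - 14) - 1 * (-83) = 509127734476291/5844960000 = 87105.43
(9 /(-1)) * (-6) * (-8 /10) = -216 /5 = -43.20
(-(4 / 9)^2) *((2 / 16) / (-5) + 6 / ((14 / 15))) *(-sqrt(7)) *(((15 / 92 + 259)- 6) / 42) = 41760763 *sqrt(7) / 5477220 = 20.17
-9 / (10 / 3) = -27 / 10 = -2.70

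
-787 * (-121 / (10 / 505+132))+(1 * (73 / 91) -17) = 855577041 / 1213394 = 705.11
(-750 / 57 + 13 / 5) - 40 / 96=-10.97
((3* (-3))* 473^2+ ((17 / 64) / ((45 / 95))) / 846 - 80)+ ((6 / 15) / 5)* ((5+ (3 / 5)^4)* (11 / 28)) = -15331861341454501 / 7614000000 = -2013640.84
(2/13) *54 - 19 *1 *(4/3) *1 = -664/39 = -17.03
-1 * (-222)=222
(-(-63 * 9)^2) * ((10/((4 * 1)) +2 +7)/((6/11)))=-27112239/4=-6778059.75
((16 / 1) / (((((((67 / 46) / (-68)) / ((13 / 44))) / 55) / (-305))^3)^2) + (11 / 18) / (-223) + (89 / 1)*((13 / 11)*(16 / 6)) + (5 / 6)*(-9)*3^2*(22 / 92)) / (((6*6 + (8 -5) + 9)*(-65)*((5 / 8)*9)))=-451198411451968413574381250486503313097572581839713 / 3224436450697937989800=-139930936258429065088673500000.00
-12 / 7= -1.71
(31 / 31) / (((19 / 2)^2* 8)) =1 / 722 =0.00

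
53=53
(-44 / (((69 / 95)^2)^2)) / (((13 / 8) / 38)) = -1089483560000 / 294672573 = -3697.27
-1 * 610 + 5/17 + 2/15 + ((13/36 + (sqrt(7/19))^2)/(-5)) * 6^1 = -1971747/3230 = -610.45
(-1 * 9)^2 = 81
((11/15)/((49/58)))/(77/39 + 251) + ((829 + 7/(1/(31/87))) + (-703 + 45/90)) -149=-20.00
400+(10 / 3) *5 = 1250 / 3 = 416.67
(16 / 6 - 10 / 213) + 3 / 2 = 585 / 142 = 4.12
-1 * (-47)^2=-2209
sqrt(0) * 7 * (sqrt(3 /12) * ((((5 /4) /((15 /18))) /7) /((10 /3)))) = 0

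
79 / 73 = 1.08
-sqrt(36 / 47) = -6*sqrt(47) / 47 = -0.88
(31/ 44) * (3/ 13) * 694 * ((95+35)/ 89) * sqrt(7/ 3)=53785 * sqrt(21)/ 979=251.76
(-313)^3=-30664297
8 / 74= 0.11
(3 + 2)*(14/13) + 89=1227/13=94.38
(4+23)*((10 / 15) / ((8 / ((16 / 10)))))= 3.60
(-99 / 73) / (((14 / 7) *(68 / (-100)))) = 2475 / 2482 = 1.00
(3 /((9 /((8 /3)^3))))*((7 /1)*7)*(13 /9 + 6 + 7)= 3261440 /729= 4473.85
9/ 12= 3/ 4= 0.75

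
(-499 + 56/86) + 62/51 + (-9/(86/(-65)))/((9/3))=-2170481/4386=-494.87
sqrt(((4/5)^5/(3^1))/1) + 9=32 *sqrt(15)/375 + 9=9.33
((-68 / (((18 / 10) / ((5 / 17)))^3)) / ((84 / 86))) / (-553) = 1343750 / 2446638453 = 0.00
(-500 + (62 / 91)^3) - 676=-885961168 / 753571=-1175.68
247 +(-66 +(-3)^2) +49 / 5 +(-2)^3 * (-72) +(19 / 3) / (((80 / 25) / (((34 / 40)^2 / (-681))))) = 2028742541 / 2615040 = 775.80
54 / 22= 27 / 11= 2.45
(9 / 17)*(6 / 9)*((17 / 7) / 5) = 6 / 35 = 0.17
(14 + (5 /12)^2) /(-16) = -2041 /2304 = -0.89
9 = 9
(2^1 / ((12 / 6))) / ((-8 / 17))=-17 / 8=-2.12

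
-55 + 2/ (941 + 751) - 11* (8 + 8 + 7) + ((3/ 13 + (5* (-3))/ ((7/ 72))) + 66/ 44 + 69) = -15072079/ 38493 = -391.55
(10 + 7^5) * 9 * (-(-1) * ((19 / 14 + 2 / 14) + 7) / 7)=2573001 / 14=183785.79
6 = 6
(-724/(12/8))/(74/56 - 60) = 40544/4929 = 8.23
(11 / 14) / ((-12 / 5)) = -55 / 168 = -0.33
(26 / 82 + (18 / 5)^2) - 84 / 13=90817 / 13325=6.82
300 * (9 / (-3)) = -900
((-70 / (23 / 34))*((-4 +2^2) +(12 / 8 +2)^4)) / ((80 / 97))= -27714743 / 1472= -18827.95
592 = 592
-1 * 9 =-9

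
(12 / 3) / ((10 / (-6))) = -12 / 5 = -2.40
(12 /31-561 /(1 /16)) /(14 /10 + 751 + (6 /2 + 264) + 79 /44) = -61213680 /6964553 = -8.79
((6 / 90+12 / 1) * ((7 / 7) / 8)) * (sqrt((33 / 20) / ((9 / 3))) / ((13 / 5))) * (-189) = -11403 * sqrt(55) / 1040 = -81.31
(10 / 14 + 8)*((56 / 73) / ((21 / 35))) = 2440 / 219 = 11.14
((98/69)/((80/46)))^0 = 1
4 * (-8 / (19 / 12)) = -384 / 19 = -20.21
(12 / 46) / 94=3 / 1081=0.00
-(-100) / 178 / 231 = 50 / 20559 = 0.00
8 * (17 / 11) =136 / 11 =12.36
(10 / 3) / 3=10 / 9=1.11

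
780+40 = 820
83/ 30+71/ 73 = 8189/ 2190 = 3.74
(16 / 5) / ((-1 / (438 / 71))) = -7008 / 355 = -19.74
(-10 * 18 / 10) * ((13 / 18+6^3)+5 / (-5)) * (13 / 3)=-50479 / 3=-16826.33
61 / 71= 0.86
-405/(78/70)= -4725/13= -363.46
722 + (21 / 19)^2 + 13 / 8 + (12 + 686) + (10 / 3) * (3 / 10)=4112069 / 2888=1423.85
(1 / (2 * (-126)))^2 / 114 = 1 / 7239456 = 0.00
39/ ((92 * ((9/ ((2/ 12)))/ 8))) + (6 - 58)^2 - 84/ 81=1678579/ 621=2703.03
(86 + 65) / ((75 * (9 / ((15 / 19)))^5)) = 18875 / 1805076171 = 0.00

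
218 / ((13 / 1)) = 218 / 13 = 16.77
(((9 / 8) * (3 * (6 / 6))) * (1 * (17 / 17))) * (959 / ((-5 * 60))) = -8631 / 800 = -10.79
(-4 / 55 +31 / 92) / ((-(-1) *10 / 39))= 52143 / 50600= 1.03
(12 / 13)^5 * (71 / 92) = 4416768 / 8539739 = 0.52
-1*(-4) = 4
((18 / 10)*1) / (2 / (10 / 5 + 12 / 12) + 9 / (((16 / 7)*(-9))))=7.85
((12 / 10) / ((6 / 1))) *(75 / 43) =15 / 43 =0.35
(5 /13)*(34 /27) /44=85 /7722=0.01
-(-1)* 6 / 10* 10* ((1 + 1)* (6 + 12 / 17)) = 1368 / 17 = 80.47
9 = 9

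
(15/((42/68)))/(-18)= -85/63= -1.35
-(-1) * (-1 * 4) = -4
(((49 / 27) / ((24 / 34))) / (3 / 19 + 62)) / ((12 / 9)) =15827 / 510192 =0.03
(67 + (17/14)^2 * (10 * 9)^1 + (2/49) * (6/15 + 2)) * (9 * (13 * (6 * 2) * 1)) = 68727906/245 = 280522.07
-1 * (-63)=63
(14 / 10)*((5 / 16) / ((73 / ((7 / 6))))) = 49 / 7008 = 0.01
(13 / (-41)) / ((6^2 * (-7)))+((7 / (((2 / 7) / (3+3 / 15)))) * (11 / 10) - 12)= 19176517 / 258300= 74.24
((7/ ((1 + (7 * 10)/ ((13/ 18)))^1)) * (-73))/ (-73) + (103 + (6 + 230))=431638/ 1273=339.07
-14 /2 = -7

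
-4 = -4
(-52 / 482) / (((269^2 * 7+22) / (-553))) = 14378 / 122078309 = 0.00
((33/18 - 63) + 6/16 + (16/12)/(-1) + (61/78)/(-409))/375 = -7927891/47853000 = -0.17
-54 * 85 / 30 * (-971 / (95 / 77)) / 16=11439351 / 1520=7525.89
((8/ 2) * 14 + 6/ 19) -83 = -507/ 19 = -26.68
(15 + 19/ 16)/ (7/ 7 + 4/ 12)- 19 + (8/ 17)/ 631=-4708641/ 686528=-6.86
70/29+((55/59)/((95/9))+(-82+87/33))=-27485606/357599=-76.86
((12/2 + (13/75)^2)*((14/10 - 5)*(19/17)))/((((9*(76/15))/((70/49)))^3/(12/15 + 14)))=-1255003/113669514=-0.01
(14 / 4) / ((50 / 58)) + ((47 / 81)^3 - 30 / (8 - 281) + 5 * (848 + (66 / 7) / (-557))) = 5716441170491351 / 1346857498350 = 4244.28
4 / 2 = 2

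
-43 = -43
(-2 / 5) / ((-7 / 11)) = 22 / 35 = 0.63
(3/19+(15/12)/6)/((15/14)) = 1169/3420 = 0.34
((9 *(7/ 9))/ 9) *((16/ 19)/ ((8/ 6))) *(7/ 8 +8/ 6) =371/ 342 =1.08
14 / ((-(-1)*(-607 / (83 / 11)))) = -1162 / 6677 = -0.17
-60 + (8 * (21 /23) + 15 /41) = -49347 /943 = -52.33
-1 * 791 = -791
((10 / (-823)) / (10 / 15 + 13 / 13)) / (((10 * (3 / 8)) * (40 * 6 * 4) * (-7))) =1 / 3456600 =0.00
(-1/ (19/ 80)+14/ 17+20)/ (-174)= -2683/ 28101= -0.10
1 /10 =0.10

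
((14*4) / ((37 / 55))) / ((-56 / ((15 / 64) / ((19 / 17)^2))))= -238425 / 854848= -0.28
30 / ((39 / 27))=270 / 13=20.77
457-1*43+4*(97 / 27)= 11566 / 27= 428.37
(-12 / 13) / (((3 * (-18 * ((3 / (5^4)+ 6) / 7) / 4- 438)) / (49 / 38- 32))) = -6807500 / 318323473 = -0.02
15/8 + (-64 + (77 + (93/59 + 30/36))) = 24475/1416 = 17.28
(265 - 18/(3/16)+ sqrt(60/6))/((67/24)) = 24 * sqrt(10)/67+ 4056/67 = 61.67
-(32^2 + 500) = -1524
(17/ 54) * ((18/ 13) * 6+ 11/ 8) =17119/ 5616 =3.05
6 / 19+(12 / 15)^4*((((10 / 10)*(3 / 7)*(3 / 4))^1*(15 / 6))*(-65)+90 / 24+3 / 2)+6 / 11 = -18.38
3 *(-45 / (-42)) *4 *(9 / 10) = 81 / 7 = 11.57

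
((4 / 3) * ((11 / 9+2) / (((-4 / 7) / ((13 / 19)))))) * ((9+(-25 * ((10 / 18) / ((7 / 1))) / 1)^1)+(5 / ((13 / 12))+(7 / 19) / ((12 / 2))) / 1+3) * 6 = -13260685 / 29241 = -453.50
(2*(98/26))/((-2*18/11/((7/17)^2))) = -26411/67626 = -0.39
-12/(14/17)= -102/7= -14.57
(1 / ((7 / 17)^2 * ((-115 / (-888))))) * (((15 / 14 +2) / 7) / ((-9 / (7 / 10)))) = -919598 / 591675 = -1.55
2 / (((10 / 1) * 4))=1 / 20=0.05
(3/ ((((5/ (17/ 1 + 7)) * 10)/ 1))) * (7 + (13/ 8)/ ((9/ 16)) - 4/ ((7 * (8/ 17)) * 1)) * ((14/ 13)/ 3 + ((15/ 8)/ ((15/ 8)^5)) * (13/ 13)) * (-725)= -3983.71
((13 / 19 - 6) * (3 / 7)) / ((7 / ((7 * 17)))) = -5151 / 133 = -38.73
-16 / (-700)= 4 / 175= 0.02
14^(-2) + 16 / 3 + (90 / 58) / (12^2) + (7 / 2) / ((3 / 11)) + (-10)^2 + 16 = 9152323 / 68208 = 134.18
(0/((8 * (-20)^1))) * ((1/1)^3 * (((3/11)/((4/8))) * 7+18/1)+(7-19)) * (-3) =0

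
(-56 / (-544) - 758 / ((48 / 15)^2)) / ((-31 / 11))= 1769361 / 67456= 26.23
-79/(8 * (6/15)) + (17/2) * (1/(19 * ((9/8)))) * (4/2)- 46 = -191225/2736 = -69.89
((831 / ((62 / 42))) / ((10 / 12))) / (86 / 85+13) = 593334 / 12307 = 48.21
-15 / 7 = -2.14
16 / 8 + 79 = 81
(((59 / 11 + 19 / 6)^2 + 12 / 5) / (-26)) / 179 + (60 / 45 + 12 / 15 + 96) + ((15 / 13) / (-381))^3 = 3442922051550000493 / 35089899296835240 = 98.12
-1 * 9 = -9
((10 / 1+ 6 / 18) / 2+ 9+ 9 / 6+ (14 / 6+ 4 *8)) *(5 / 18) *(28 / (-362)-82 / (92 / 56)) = -8671250 / 12489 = -694.31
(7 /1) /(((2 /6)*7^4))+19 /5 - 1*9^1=-8903 /1715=-5.19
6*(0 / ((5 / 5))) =0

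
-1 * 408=-408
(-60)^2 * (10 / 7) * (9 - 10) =-36000 / 7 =-5142.86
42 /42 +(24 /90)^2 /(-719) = 161759 /161775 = 1.00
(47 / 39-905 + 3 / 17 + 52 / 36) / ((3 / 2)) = -3588848 / 5967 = -601.45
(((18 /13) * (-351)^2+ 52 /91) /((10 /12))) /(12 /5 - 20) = -1791159 /154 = -11630.90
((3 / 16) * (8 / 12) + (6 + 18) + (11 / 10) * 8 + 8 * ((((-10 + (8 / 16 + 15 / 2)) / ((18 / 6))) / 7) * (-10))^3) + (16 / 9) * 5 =18049537 / 370440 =48.72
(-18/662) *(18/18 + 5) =-54/331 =-0.16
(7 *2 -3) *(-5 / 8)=-55 / 8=-6.88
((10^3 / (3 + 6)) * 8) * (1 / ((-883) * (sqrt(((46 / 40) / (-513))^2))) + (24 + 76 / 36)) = 37442200000 / 1645029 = 22760.81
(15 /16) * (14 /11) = 105 /88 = 1.19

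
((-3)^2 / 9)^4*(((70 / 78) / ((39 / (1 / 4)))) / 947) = 35 / 5761548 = 0.00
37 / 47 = 0.79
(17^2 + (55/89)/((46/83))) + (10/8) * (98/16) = 19505211/65504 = 297.77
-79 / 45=-1.76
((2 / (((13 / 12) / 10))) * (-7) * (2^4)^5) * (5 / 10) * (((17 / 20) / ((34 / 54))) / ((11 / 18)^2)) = -385263599616 / 1573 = -244922822.39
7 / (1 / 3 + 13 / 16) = 336 / 55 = 6.11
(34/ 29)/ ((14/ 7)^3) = 17/ 116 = 0.15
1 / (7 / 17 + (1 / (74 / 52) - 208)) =-0.00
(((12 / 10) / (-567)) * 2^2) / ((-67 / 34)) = 272 / 63315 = 0.00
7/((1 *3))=7/3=2.33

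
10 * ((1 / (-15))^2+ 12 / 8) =677 / 45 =15.04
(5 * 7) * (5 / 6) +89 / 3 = 353 / 6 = 58.83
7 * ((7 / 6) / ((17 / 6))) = 49 / 17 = 2.88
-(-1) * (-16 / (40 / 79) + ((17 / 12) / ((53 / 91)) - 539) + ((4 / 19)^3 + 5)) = -12283394387 / 21811620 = -563.16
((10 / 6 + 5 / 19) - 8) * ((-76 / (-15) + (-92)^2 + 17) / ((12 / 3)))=-22021343 / 1710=-12877.98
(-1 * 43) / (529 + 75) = -43 / 604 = -0.07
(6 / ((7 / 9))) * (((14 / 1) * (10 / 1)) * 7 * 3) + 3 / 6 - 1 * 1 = 45359 / 2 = 22679.50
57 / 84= 19 / 28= 0.68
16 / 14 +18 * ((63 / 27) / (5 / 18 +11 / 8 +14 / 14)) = 22696 / 1337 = 16.98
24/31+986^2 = 30138100/31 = 972196.77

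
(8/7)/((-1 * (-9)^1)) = 8/63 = 0.13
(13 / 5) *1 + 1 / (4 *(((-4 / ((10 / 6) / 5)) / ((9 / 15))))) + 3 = 447 / 80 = 5.59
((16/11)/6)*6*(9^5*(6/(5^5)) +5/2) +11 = 6171829/34375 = 179.54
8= 8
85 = 85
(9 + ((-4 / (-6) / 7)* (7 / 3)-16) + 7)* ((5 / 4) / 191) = 5 / 3438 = 0.00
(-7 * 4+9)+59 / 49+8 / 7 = -816 / 49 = -16.65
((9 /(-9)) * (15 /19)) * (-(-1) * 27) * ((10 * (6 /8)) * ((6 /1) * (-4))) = 72900 /19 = 3836.84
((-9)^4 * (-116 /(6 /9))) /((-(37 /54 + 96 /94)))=2897416332 /4331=668994.77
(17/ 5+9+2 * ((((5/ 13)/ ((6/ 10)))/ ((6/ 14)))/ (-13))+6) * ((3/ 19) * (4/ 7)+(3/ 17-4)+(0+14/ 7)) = -541535258/ 17194905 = -31.49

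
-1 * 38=-38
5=5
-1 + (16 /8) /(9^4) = -6559 /6561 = -1.00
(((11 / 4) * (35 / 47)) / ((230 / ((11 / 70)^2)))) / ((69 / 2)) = 1331 / 208849200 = 0.00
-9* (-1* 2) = 18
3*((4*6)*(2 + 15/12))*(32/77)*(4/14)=14976/539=27.78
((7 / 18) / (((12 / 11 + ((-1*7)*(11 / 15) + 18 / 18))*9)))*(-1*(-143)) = -55055 / 27108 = -2.03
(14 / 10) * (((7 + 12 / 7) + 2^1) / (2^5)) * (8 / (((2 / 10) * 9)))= 25 / 12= 2.08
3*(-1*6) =-18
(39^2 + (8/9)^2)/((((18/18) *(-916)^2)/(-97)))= -0.18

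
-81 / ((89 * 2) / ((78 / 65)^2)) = -1458 / 2225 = -0.66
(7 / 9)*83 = 64.56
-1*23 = -23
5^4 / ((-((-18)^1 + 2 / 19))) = 2375 / 68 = 34.93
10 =10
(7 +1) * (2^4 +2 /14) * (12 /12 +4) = 4520 /7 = 645.71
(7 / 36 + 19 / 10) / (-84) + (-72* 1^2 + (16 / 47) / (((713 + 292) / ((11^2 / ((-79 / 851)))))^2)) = -7112786047854539 / 99545914666800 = -71.45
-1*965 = -965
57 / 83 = 0.69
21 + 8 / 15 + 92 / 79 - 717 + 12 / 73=-60046384 / 86505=-694.14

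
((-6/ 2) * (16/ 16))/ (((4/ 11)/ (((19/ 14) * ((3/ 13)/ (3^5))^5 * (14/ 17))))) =-209/ 29344689186944508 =-0.00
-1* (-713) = 713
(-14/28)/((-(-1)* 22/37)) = -37/44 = -0.84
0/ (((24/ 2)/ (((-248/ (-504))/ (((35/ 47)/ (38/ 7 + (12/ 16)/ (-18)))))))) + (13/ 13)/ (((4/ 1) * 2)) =1/ 8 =0.12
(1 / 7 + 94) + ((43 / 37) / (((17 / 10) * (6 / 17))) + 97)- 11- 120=48236 / 777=62.08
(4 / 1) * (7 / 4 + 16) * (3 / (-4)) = -213 / 4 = -53.25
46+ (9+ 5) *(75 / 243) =4076 / 81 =50.32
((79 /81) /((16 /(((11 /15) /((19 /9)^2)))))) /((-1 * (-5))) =869 /433200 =0.00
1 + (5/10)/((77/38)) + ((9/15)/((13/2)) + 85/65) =1019/385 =2.65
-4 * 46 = -184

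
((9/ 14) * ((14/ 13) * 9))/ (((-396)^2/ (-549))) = -549/ 25168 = -0.02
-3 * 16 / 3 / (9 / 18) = -32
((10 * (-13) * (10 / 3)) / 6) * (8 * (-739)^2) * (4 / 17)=-11359316800 / 153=-74243900.65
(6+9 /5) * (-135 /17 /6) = -351 /34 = -10.32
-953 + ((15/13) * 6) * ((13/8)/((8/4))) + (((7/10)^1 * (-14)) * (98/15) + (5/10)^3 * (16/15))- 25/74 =-22457657/22200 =-1011.61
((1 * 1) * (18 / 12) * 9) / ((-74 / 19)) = -513 / 148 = -3.47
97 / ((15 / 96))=3104 / 5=620.80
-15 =-15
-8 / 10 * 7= -28 / 5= -5.60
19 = 19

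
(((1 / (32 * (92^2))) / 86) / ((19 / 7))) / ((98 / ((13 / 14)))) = 13 / 86742863872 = 0.00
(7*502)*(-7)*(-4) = 98392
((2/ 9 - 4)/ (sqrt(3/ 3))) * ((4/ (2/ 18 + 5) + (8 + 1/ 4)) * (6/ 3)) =-4709/ 69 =-68.25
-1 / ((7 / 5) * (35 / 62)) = -62 / 49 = -1.27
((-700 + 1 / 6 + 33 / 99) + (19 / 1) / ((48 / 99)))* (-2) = 10565 / 8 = 1320.62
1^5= 1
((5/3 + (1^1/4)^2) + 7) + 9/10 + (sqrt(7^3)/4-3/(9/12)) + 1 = 7 * sqrt(7)/4 + 1591/240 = 11.26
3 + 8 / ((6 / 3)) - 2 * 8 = -9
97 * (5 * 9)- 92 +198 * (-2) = 3877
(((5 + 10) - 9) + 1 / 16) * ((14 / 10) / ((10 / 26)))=8827 / 400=22.07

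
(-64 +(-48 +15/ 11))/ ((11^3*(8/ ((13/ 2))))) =-15821/ 234256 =-0.07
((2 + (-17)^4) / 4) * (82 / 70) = 3424443 / 140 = 24460.31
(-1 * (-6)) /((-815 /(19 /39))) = -38 /10595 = -0.00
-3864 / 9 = -1288 / 3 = -429.33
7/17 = 0.41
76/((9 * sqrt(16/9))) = 19/3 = 6.33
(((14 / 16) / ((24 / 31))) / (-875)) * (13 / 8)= -403 / 192000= -0.00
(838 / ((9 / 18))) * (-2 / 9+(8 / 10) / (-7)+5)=7816.01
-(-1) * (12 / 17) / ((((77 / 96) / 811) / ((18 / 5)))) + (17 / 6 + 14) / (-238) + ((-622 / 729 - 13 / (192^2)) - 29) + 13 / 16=7092291809557 / 2791895040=2540.31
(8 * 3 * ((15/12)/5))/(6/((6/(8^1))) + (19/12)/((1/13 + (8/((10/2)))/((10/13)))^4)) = 17386195881672/23393570680771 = 0.74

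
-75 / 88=-0.85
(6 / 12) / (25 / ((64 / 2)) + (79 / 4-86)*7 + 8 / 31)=-496 / 459009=-0.00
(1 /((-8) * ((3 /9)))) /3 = -1 /8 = -0.12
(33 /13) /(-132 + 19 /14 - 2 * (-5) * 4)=-154 /5499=-0.03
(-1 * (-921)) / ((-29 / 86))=-79206 / 29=-2731.24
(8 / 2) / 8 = 1 / 2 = 0.50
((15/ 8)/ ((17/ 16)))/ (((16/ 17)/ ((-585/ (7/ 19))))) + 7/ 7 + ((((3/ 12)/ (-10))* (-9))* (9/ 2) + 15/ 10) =-2973.72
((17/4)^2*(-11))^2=39476.72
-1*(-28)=28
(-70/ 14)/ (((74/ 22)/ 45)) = -66.89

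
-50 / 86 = -25 / 43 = -0.58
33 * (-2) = -66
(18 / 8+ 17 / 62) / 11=313 / 1364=0.23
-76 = -76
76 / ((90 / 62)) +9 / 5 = 2437 / 45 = 54.16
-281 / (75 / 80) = -4496 / 15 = -299.73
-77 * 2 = -154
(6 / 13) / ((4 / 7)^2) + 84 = 8883 / 104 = 85.41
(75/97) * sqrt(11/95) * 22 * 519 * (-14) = -2397780 * sqrt(1045)/1843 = -42057.37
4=4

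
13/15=0.87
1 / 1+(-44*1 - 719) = -762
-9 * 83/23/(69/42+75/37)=-386946/43723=-8.85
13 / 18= 0.72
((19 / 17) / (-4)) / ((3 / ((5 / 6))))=-95 / 1224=-0.08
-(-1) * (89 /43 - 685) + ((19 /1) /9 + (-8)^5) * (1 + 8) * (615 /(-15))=519866993 /43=12089930.07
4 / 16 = 1 / 4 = 0.25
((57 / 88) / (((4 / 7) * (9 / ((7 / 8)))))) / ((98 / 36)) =0.04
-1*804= -804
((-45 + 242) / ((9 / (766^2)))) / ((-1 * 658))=-57795466 / 2961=-19518.90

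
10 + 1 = 11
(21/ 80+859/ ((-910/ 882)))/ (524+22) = -41219/ 27040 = -1.52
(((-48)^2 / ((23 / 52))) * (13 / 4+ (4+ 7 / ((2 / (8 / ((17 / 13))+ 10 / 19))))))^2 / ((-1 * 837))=-30164795.73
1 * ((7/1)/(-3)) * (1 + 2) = -7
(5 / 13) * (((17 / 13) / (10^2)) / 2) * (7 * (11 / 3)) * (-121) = -158389 / 20280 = -7.81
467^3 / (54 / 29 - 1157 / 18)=-1631761.70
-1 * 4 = -4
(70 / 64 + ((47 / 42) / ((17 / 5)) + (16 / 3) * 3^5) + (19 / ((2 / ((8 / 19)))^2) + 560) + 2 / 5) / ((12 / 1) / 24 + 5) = 183379267 / 542640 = 337.94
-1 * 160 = -160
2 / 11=0.18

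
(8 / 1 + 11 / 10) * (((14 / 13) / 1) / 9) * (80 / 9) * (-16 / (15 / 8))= -100352 / 1215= -82.59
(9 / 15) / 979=3 / 4895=0.00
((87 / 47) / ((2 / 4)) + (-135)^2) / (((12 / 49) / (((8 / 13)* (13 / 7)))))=3998162 / 47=85067.28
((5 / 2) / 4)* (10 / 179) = 0.03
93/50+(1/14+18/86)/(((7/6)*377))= 5684529/3055150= 1.86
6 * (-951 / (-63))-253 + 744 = 4071 / 7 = 581.57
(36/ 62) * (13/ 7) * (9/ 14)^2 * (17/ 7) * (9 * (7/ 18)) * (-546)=-6283251/ 3038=-2068.22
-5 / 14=-0.36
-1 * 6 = -6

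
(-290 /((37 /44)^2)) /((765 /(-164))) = 87.92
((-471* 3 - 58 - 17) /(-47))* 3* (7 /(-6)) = -5208 /47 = -110.81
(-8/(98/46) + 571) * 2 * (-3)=-166770/49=-3403.47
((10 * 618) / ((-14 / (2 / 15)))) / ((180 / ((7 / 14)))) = -103 / 630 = -0.16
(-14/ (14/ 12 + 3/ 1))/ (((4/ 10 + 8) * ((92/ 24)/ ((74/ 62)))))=-444/ 3565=-0.12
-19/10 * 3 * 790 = -4503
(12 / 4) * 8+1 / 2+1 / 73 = 3579 / 146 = 24.51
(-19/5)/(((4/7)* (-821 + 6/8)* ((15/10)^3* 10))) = 532/2214675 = 0.00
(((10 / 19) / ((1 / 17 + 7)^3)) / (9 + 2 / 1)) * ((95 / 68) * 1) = 289 / 1520640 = 0.00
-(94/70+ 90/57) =-1943/665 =-2.92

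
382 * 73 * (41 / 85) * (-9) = -10289934 / 85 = -121058.05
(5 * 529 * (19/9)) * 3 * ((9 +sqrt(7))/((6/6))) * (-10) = -1507650- 502550 * sqrt(7)/3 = -1950857.44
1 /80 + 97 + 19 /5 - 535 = -6947 /16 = -434.19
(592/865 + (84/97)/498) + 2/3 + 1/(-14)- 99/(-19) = 36077829791/5557363770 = 6.49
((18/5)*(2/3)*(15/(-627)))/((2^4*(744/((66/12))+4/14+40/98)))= -147/5569736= -0.00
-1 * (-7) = 7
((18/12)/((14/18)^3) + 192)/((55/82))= 291.01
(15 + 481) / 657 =496 / 657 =0.75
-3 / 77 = -0.04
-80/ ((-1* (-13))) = -80/ 13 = -6.15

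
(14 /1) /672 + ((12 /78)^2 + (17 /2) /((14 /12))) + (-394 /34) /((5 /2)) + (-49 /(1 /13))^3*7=-8732955438380021 /4826640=-1809323968.31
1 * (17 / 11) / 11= 17 / 121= 0.14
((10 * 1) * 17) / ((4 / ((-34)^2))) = 49130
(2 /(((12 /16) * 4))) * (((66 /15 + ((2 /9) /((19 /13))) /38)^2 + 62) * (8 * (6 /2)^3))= 343683238384 /29322225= 11720.91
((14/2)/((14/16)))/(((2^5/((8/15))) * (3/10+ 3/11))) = 44/189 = 0.23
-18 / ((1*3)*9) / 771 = -2 / 2313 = -0.00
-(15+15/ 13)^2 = -44100/ 169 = -260.95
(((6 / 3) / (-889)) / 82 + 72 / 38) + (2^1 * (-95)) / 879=1021794565 / 608734749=1.68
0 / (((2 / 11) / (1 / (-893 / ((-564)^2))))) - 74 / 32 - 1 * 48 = -805 / 16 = -50.31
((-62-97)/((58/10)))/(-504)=265/4872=0.05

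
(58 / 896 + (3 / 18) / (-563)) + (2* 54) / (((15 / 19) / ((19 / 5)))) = 9834928237 / 18916800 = 519.90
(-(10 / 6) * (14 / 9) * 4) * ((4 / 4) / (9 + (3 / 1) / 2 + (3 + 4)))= -16 / 27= -0.59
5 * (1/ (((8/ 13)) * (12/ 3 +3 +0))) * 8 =65/ 7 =9.29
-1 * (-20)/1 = 20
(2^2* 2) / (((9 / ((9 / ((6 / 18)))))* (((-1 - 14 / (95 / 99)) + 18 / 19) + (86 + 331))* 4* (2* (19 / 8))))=15 / 4778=0.00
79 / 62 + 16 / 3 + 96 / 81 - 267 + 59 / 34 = -3663569 / 14229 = -257.47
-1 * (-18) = 18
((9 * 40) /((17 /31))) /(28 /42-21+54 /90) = -20925 /629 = -33.27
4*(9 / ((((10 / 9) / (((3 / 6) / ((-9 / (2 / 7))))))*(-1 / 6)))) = 108 / 35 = 3.09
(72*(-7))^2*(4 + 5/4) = 1333584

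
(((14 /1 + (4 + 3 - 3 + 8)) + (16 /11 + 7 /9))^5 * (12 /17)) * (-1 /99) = -682290072834987500 /5335054179939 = -127888.12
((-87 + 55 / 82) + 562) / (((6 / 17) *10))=132617 / 984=134.77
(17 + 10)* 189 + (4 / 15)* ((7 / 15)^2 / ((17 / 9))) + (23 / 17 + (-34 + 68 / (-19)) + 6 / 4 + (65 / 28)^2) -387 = 445057813741 / 94962000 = 4686.69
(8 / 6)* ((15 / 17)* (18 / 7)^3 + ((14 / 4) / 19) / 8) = 26634737 / 1329468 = 20.03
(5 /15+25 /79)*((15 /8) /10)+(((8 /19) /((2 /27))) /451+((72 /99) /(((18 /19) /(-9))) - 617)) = -3378118995 /5415608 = -623.77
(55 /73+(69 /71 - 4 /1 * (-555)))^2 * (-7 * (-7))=6497393977939396 /26863489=241867092.47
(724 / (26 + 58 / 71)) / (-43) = -12851 / 20468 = -0.63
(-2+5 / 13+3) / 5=18 / 65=0.28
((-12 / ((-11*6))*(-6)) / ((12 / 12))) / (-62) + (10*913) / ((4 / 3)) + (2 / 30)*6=23351399 / 3410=6847.92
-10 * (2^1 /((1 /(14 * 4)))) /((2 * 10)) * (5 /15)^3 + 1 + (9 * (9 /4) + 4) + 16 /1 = 4231 /108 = 39.18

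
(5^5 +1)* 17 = 53142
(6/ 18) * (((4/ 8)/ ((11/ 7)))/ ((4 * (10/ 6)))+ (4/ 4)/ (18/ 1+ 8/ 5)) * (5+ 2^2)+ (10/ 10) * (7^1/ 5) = 36571/ 21560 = 1.70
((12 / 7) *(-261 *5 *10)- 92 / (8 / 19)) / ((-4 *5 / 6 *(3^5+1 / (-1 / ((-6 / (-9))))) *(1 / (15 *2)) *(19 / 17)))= 145162881 / 193382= 750.65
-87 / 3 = -29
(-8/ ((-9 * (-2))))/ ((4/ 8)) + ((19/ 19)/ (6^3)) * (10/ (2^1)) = -187/ 216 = -0.87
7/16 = 0.44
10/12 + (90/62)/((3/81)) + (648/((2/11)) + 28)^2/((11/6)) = 14399231719/2046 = 7037747.66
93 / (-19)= -93 / 19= -4.89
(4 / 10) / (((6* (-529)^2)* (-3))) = -1 / 12592845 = -0.00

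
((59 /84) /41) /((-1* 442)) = -59 /1522248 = -0.00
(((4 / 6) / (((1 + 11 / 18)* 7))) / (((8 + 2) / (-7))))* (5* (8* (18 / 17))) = -864 / 493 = -1.75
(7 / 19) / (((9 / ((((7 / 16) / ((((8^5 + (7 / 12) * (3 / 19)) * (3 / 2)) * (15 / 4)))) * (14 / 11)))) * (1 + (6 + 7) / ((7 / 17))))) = 2401 / 632393375625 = 0.00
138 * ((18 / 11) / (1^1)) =2484 / 11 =225.82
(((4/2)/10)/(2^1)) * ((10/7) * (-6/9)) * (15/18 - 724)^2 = -49806.67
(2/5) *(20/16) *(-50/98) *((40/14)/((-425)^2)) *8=-0.00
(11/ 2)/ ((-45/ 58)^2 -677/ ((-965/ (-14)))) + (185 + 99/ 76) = 38401822743/ 206788172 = 185.71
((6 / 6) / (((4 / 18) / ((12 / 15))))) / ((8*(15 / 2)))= 3 / 50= 0.06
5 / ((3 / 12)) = 20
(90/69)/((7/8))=240/161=1.49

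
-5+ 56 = 51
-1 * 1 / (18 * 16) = -1 / 288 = -0.00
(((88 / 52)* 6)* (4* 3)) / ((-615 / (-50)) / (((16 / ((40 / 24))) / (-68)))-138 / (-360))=-190080 / 135317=-1.40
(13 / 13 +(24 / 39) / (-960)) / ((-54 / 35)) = -10913 / 16848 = -0.65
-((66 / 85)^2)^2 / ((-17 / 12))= 227696832 / 887410625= 0.26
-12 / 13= -0.92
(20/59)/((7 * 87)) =20/35931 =0.00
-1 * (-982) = 982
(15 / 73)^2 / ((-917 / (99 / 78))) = -7425 / 127054018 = -0.00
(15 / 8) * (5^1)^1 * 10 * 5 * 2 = 1875 / 2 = 937.50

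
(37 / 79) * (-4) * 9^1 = -1332 / 79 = -16.86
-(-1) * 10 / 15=2 / 3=0.67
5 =5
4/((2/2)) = 4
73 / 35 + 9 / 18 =181 / 70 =2.59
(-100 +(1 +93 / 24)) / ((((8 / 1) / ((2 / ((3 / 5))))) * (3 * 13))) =-3805 / 3744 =-1.02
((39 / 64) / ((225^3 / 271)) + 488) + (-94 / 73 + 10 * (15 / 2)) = 561.71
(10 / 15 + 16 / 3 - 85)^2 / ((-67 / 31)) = -193471 / 67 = -2887.63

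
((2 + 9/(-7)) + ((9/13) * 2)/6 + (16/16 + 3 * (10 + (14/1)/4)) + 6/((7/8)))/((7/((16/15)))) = 23928/3185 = 7.51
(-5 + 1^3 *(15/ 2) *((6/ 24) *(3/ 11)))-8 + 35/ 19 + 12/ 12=-16129/ 1672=-9.65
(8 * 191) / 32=191 / 4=47.75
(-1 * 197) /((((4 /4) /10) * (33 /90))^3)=-3996243.43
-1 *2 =-2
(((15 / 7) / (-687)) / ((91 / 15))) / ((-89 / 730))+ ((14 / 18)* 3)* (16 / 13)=112015178 / 38948091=2.88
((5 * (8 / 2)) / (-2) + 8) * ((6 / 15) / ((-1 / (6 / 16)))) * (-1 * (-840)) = 252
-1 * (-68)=68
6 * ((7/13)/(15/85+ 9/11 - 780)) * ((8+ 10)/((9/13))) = -2618/24279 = -0.11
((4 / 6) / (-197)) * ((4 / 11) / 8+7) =-155 / 6501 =-0.02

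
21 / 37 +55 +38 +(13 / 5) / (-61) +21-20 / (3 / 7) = 2297342 / 33855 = 67.86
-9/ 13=-0.69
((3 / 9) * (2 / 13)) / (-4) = -1 / 78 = -0.01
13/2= 6.50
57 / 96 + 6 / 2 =3.59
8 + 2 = 10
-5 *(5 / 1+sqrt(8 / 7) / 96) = -25- 5 *sqrt(14) / 336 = -25.06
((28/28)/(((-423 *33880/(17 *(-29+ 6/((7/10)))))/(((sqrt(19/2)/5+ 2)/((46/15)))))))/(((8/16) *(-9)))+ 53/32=833783261/503417376 - 221 *sqrt(38)/1258543440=1.66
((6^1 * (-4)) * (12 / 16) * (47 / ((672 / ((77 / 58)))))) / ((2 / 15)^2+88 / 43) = -15005925 / 18534016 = -0.81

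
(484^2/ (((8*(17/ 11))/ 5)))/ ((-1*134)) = -805255/ 1139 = -706.98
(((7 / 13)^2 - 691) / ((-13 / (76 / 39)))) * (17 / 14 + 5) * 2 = 257272920 / 199927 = 1286.83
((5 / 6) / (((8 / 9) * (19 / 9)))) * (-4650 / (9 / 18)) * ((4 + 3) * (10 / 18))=-1220625 / 76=-16060.86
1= 1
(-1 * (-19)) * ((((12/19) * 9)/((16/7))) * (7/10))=1323/40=33.08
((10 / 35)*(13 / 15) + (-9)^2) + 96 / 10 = 9539 / 105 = 90.85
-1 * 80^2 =-6400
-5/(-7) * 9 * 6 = 270/7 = 38.57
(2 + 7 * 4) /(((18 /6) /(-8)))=-80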